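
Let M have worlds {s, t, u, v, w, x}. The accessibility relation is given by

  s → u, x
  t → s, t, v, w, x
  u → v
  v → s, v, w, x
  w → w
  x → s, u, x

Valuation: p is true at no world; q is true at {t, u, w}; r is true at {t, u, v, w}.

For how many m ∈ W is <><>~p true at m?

s: successors {u, x}; <>~p there: u:T, x:T. ✓
t: successors {s, t, v, w, x}; <>~p there: s:T, t:T, v:T, w:T, x:T. ✓
u: successors {v}; <>~p there: v:T. ✓
v: successors {s, v, w, x}; <>~p there: s:T, v:T, w:T, x:T. ✓
w: successors {w}; <>~p there: w:T. ✓
x: successors {s, u, x}; <>~p there: s:T, u:T, x:T. ✓
Satisfying worlds: {s, t, u, v, w, x}.

6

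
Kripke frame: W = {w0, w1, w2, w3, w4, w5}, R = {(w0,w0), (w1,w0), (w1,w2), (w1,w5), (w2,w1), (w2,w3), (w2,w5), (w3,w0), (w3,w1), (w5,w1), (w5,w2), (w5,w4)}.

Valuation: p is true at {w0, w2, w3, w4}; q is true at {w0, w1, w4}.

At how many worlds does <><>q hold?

w0: successors {w0}; <>q there: w0:T. ✓
w1: successors {w0, w2, w5}; <>q there: w0:T, w2:T, w5:T. ✓
w2: successors {w1, w3, w5}; <>q there: w1:T, w3:T, w5:T. ✓
w3: successors {w0, w1}; <>q there: w0:T, w1:T. ✓
w4: no successors, so <><>q fails. ✗
w5: successors {w1, w2, w4}; <>q there: w1:T, w2:T, w4:F. ✓
Satisfying worlds: {w0, w1, w2, w3, w5}.

5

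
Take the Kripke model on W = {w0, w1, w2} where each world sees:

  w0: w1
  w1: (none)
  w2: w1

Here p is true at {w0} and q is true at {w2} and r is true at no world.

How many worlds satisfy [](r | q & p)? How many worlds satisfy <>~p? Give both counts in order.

For [](r | q & p):
w0: successors {w1}; r | q & p there: w1:F. ✗
w1: no successors, so [](r | q & p) holds vacuously. ✓
w2: successors {w1}; r | q & p there: w1:F. ✗
— 1 world.
For <>~p:
w0: successors {w1}; ~p there: w1:T. ✓
w1: no successors, so <>~p fails. ✗
w2: successors {w1}; ~p there: w1:T. ✓
— 2 worlds.

1 and 2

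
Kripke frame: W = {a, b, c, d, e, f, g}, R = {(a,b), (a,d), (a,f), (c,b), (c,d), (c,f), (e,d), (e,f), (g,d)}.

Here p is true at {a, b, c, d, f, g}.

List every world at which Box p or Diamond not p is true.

{a, b, c, d, e, f, g}

a: Box p is T, Diamond not p is F. ✓
b: Box p is T, Diamond not p is F. ✓
c: Box p is T, Diamond not p is F. ✓
d: Box p is T, Diamond not p is F. ✓
e: Box p is T, Diamond not p is F. ✓
f: Box p is T, Diamond not p is F. ✓
g: Box p is T, Diamond not p is F. ✓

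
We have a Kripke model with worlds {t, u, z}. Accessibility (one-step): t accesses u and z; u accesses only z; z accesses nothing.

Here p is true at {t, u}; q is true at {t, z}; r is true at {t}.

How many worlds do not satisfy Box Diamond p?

t: successors {u, z}; Diamond p there: u:F, z:F. ✗
u: successors {z}; Diamond p there: z:F. ✗
z: no successors, so Box Diamond p holds vacuously. ✓
Satisfying worlds: {z}.
So Box Diamond p fails at the other 2 worlds.

2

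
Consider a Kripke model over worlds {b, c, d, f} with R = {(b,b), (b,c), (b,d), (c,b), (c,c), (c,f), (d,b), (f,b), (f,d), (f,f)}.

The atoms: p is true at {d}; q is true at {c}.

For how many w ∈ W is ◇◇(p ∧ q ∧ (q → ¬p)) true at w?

b: successors {b, c, d}; ◇(p ∧ q ∧ (q → ¬p)) there: b:F, c:F, d:F. ✗
c: successors {b, c, f}; ◇(p ∧ q ∧ (q → ¬p)) there: b:F, c:F, f:F. ✗
d: successors {b}; ◇(p ∧ q ∧ (q → ¬p)) there: b:F. ✗
f: successors {b, d, f}; ◇(p ∧ q ∧ (q → ¬p)) there: b:F, d:F, f:F. ✗
Satisfying worlds: ∅.

0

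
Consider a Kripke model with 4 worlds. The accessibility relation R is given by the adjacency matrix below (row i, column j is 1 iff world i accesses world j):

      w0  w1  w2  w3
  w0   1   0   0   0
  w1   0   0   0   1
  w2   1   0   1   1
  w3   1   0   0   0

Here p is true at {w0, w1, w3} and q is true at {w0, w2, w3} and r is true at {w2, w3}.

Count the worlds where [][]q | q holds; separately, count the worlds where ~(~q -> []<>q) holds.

For [][]q | q:
w0: [][]q is T, q is T. ✓
w1: [][]q is T, q is F. ✓
w2: [][]q is T, q is T. ✓
w3: [][]q is T, q is T. ✓
— 4 worlds.
For ~(~q -> []<>q):
w0: ~q -> []<>q is T. ✗
w1: ~q -> []<>q is T. ✗
w2: ~q -> []<>q is T. ✗
w3: ~q -> []<>q is T. ✗
— 0 worlds.

4 and 0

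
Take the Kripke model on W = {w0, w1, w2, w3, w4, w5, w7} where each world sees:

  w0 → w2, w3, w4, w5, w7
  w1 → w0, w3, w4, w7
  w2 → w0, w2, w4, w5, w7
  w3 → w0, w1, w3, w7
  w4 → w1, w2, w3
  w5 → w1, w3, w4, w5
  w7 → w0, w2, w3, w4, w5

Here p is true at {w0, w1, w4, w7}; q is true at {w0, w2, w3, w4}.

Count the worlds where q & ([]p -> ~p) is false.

w0: q is T, []p -> ~p is T. ✓
w1: q is F, []p -> ~p is T. ✗
w2: q is T, []p -> ~p is T. ✓
w3: q is T, []p -> ~p is T. ✓
w4: q is T, []p -> ~p is T. ✓
w5: q is F, []p -> ~p is T. ✗
w7: q is F, []p -> ~p is T. ✗
Satisfying worlds: {w0, w2, w3, w4}.
So q & ([]p -> ~p) fails at the other 3 worlds.

3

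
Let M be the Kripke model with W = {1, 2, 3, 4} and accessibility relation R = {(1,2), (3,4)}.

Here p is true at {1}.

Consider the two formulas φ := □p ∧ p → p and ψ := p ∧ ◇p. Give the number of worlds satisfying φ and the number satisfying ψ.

For □p ∧ p → p:
1: □p ∧ p is F, p is T. ✓
2: □p ∧ p is F, p is F. ✓
3: □p ∧ p is F, p is F. ✓
4: □p ∧ p is F, p is F. ✓
— 4 worlds.
For p ∧ ◇p:
1: p is T, ◇p is F. ✗
2: p is F, ◇p is F. ✗
3: p is F, ◇p is F. ✗
4: p is F, ◇p is F. ✗
— 0 worlds.

4 and 0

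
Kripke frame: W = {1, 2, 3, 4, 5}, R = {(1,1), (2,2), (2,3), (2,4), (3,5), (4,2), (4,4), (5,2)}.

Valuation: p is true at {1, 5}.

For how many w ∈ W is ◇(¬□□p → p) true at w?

2

1: successors {1}; ¬□□p → p there: 1:T. ✓
2: successors {2, 3, 4}; ¬□□p → p there: 2:F, 3:F, 4:F. ✗
3: successors {5}; ¬□□p → p there: 5:T. ✓
4: successors {2, 4}; ¬□□p → p there: 2:F, 4:F. ✗
5: successors {2}; ¬□□p → p there: 2:F. ✗
Satisfying worlds: {1, 3}.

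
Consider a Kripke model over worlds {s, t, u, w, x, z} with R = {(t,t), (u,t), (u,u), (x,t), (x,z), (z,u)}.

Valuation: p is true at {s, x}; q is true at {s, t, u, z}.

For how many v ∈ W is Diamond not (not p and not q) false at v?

s: no successors, so Diamond not (not p and not q) fails. ✗
t: successors {t}; not (not p and not q) there: t:T. ✓
u: successors {t, u}; not (not p and not q) there: t:T, u:T. ✓
w: no successors, so Diamond not (not p and not q) fails. ✗
x: successors {t, z}; not (not p and not q) there: t:T, z:T. ✓
z: successors {u}; not (not p and not q) there: u:T. ✓
Satisfying worlds: {t, u, x, z}.
So Diamond not (not p and not q) fails at the other 2 worlds.

2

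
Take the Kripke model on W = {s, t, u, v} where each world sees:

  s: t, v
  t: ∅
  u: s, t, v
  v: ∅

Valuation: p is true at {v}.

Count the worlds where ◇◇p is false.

s: successors {t, v}; ◇p there: t:F, v:F. ✗
t: no successors, so ◇◇p fails. ✗
u: successors {s, t, v}; ◇p there: s:T, t:F, v:F. ✓
v: no successors, so ◇◇p fails. ✗
Satisfying worlds: {u}.
So ◇◇p fails at the other 3 worlds.

3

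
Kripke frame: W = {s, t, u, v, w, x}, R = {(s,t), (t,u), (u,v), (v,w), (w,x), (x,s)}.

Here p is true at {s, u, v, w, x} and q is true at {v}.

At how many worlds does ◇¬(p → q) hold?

4

s: successors {t}; ¬(p → q) there: t:F. ✗
t: successors {u}; ¬(p → q) there: u:T. ✓
u: successors {v}; ¬(p → q) there: v:F. ✗
v: successors {w}; ¬(p → q) there: w:T. ✓
w: successors {x}; ¬(p → q) there: x:T. ✓
x: successors {s}; ¬(p → q) there: s:T. ✓
Satisfying worlds: {t, v, w, x}.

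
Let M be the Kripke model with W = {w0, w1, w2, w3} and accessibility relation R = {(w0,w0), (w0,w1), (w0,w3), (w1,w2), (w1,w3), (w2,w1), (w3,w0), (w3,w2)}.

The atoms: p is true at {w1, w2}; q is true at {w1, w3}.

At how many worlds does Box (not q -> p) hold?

w0: successors {w0, w1, w3}; not q -> p there: w0:F, w1:T, w3:T. ✗
w1: successors {w2, w3}; not q -> p there: w2:T, w3:T. ✓
w2: successors {w1}; not q -> p there: w1:T. ✓
w3: successors {w0, w2}; not q -> p there: w0:F, w2:T. ✗
Satisfying worlds: {w1, w2}.

2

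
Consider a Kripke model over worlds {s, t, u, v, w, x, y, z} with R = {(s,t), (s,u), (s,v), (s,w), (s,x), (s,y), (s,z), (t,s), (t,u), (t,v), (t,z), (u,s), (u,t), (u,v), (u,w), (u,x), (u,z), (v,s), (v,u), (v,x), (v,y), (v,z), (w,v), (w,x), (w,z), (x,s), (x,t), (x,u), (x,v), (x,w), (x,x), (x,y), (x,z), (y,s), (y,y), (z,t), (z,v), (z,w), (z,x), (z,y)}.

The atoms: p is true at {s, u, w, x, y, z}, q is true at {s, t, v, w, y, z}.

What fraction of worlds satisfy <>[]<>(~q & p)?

s: successors {t, u, v, w, x, y, z}; []<>(~q & p) there: t:T, u:T, v:F, w:T, x:F, y:F, z:F. ✓
t: successors {s, u, v, z}; []<>(~q & p) there: s:F, u:T, v:F, z:F. ✓
u: successors {s, t, v, w, x, z}; []<>(~q & p) there: s:F, t:T, v:F, w:T, x:F, z:F. ✓
v: successors {s, u, x, y, z}; []<>(~q & p) there: s:F, u:T, x:F, y:F, z:F. ✓
w: successors {v, x, z}; []<>(~q & p) there: v:F, x:F, z:F. ✗
x: successors {s, t, u, v, w, x, y, z}; []<>(~q & p) there: s:F, t:T, u:T, v:F, w:T, x:F, y:F, z:F. ✓
y: successors {s, y}; []<>(~q & p) there: s:F, y:F. ✗
z: successors {t, v, w, x, y}; []<>(~q & p) there: t:T, v:F, w:T, x:F, y:F. ✓
That's 6 of 8 worlds, so 6/8 = 3/4.

3/4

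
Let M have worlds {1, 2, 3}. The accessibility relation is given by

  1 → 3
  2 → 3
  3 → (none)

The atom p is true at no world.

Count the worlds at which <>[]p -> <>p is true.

1: <>[]p is T, <>p is F. ✗
2: <>[]p is T, <>p is F. ✗
3: <>[]p is F, <>p is F. ✓
Satisfying worlds: {3}.

1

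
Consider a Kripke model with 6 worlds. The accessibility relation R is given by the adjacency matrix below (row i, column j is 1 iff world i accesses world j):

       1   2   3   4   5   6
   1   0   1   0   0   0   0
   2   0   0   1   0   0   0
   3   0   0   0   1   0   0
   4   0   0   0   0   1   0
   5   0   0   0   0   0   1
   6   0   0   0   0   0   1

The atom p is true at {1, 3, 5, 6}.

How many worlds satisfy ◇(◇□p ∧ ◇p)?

4

1: successors {2}; ◇□p ∧ ◇p there: 2:F. ✗
2: successors {3}; ◇□p ∧ ◇p there: 3:F. ✗
3: successors {4}; ◇□p ∧ ◇p there: 4:T. ✓
4: successors {5}; ◇□p ∧ ◇p there: 5:T. ✓
5: successors {6}; ◇□p ∧ ◇p there: 6:T. ✓
6: successors {6}; ◇□p ∧ ◇p there: 6:T. ✓
Satisfying worlds: {3, 4, 5, 6}.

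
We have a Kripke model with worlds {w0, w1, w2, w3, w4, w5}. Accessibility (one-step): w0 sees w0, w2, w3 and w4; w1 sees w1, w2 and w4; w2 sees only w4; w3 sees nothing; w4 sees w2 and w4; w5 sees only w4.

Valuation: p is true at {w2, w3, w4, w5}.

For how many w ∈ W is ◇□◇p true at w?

5

w0: successors {w0, w2, w3, w4}; □◇p there: w0:F, w2:T, w3:T, w4:T. ✓
w1: successors {w1, w2, w4}; □◇p there: w1:T, w2:T, w4:T. ✓
w2: successors {w4}; □◇p there: w4:T. ✓
w3: no successors, so ◇□◇p fails. ✗
w4: successors {w2, w4}; □◇p there: w2:T, w4:T. ✓
w5: successors {w4}; □◇p there: w4:T. ✓
Satisfying worlds: {w0, w1, w2, w4, w5}.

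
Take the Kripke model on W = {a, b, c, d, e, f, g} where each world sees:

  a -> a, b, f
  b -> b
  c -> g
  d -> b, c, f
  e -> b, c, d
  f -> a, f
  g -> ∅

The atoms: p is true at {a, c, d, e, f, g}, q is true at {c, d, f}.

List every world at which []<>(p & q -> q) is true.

a: successors {a, b, f}; <>(p & q -> q) there: a:T, b:T, f:T. ✓
b: successors {b}; <>(p & q -> q) there: b:T. ✓
c: successors {g}; <>(p & q -> q) there: g:F. ✗
d: successors {b, c, f}; <>(p & q -> q) there: b:T, c:T, f:T. ✓
e: successors {b, c, d}; <>(p & q -> q) there: b:T, c:T, d:T. ✓
f: successors {a, f}; <>(p & q -> q) there: a:T, f:T. ✓
g: no successors, so []<>(p & q -> q) holds vacuously. ✓

{a, b, d, e, f, g}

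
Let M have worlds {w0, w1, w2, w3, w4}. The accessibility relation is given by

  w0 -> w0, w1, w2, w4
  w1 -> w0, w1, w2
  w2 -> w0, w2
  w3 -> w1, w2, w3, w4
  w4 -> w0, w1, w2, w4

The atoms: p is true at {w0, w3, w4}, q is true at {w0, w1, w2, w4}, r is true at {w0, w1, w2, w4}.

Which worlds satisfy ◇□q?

{w0, w1, w2, w3, w4}

w0: successors {w0, w1, w2, w4}; □q there: w0:T, w1:T, w2:T, w4:T. ✓
w1: successors {w0, w1, w2}; □q there: w0:T, w1:T, w2:T. ✓
w2: successors {w0, w2}; □q there: w0:T, w2:T. ✓
w3: successors {w1, w2, w3, w4}; □q there: w1:T, w2:T, w3:F, w4:T. ✓
w4: successors {w0, w1, w2, w4}; □q there: w0:T, w1:T, w2:T, w4:T. ✓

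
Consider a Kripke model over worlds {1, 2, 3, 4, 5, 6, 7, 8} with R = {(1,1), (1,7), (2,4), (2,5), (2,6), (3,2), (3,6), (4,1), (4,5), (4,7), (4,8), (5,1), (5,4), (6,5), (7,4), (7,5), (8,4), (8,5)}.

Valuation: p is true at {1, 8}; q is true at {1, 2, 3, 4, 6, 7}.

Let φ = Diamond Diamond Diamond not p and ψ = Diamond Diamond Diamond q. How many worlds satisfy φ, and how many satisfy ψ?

8 and 8

For Diamond Diamond Diamond not p:
1: successors {1, 7}; Diamond Diamond not p there: 1:T, 7:T. ✓
2: successors {4, 5, 6}; Diamond Diamond not p there: 4:T, 5:T, 6:T. ✓
3: successors {2, 6}; Diamond Diamond not p there: 2:T, 6:T. ✓
4: successors {1, 5, 7, 8}; Diamond Diamond not p there: 1:T, 5:T, 7:T, 8:T. ✓
5: successors {1, 4}; Diamond Diamond not p there: 1:T, 4:T. ✓
6: successors {5}; Diamond Diamond not p there: 5:T. ✓
7: successors {4, 5}; Diamond Diamond not p there: 4:T, 5:T. ✓
8: successors {4, 5}; Diamond Diamond not p there: 4:T, 5:T. ✓
— 8 worlds.
For Diamond Diamond Diamond q:
1: successors {1, 7}; Diamond Diamond q there: 1:T, 7:T. ✓
2: successors {4, 5, 6}; Diamond Diamond q there: 4:T, 5:T, 6:T. ✓
3: successors {2, 6}; Diamond Diamond q there: 2:T, 6:T. ✓
4: successors {1, 5, 7, 8}; Diamond Diamond q there: 1:T, 5:T, 7:T, 8:T. ✓
5: successors {1, 4}; Diamond Diamond q there: 1:T, 4:T. ✓
6: successors {5}; Diamond Diamond q there: 5:T. ✓
7: successors {4, 5}; Diamond Diamond q there: 4:T, 5:T. ✓
8: successors {4, 5}; Diamond Diamond q there: 4:T, 5:T. ✓
— 8 worlds.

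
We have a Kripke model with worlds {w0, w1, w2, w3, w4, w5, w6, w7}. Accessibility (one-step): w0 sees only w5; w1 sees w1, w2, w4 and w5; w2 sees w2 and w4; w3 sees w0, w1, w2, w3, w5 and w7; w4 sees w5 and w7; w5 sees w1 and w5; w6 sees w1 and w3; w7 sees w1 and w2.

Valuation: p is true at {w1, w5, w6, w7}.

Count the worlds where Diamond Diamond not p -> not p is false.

w0: Diamond Diamond not p is F, not p is T. ✓
w1: Diamond Diamond not p is T, not p is F. ✗
w2: Diamond Diamond not p is T, not p is T. ✓
w3: Diamond Diamond not p is T, not p is T. ✓
w4: Diamond Diamond not p is T, not p is T. ✓
w5: Diamond Diamond not p is T, not p is F. ✗
w6: Diamond Diamond not p is T, not p is F. ✗
w7: Diamond Diamond not p is T, not p is F. ✗
Satisfying worlds: {w0, w2, w3, w4}.
So Diamond Diamond not p -> not p fails at the other 4 worlds.

4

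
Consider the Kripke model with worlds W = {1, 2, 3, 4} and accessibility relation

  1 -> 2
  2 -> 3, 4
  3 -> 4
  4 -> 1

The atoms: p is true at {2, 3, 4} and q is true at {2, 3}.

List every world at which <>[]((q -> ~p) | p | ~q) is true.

{1, 2, 3, 4}

1: successors {2}; []((q -> ~p) | p | ~q) there: 2:T. ✓
2: successors {3, 4}; []((q -> ~p) | p | ~q) there: 3:T, 4:T. ✓
3: successors {4}; []((q -> ~p) | p | ~q) there: 4:T. ✓
4: successors {1}; []((q -> ~p) | p | ~q) there: 1:T. ✓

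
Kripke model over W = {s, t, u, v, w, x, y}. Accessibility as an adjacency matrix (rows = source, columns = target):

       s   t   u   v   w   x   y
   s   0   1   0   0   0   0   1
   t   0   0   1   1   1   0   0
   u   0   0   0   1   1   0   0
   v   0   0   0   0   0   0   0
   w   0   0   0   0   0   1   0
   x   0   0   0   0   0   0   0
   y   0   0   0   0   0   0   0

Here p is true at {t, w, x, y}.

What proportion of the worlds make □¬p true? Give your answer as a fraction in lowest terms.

3/7

s: successors {t, y}; ¬p there: t:F, y:F. ✗
t: successors {u, v, w}; ¬p there: u:T, v:T, w:F. ✗
u: successors {v, w}; ¬p there: v:T, w:F. ✗
v: no successors, so □¬p holds vacuously. ✓
w: successors {x}; ¬p there: x:F. ✗
x: no successors, so □¬p holds vacuously. ✓
y: no successors, so □¬p holds vacuously. ✓
That's 3 of 7 worlds, so 3/7.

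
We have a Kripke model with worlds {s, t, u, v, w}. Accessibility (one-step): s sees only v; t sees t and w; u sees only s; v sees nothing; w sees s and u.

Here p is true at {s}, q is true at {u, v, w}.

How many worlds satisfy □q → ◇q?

s: □q is T, ◇q is T. ✓
t: □q is F, ◇q is T. ✓
u: □q is F, ◇q is F. ✓
v: □q is T, ◇q is F. ✗
w: □q is F, ◇q is T. ✓
Satisfying worlds: {s, t, u, w}.

4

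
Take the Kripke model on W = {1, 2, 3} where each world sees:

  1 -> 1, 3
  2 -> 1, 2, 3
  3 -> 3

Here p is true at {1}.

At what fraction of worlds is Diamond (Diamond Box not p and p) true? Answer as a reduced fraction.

2/3

1: successors {1, 3}; Diamond Box not p and p there: 1:T, 3:F. ✓
2: successors {1, 2, 3}; Diamond Box not p and p there: 1:T, 2:F, 3:F. ✓
3: successors {3}; Diamond Box not p and p there: 3:F. ✗
That's 2 of 3 worlds, so 2/3.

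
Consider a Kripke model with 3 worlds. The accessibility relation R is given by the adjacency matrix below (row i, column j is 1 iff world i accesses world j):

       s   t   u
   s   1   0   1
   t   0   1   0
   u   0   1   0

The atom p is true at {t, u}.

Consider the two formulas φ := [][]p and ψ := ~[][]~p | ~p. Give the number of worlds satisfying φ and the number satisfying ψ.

2 and 3

For [][]p:
s: successors {s, u}; []p there: s:F, u:T. ✗
t: successors {t}; []p there: t:T. ✓
u: successors {t}; []p there: t:T. ✓
— 2 worlds.
For ~[][]~p | ~p:
s: ~[][]~p is T, ~p is T. ✓
t: ~[][]~p is T, ~p is F. ✓
u: ~[][]~p is T, ~p is F. ✓
— 3 worlds.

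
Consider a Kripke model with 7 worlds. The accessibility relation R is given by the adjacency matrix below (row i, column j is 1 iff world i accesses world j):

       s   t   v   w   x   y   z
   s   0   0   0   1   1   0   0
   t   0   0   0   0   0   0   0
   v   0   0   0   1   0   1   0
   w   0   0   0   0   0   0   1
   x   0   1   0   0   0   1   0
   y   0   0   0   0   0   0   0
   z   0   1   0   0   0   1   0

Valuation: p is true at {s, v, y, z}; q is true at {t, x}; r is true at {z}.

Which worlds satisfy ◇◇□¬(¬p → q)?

s: successors {w, x}; ◇□¬(¬p → q) there: w:F, x:T. ✓
t: no successors, so ◇◇□¬(¬p → q) fails. ✗
v: successors {w, y}; ◇□¬(¬p → q) there: w:F, y:F. ✗
w: successors {z}; ◇□¬(¬p → q) there: z:T. ✓
x: successors {t, y}; ◇□¬(¬p → q) there: t:F, y:F. ✗
y: no successors, so ◇◇□¬(¬p → q) fails. ✗
z: successors {t, y}; ◇□¬(¬p → q) there: t:F, y:F. ✗

{s, w}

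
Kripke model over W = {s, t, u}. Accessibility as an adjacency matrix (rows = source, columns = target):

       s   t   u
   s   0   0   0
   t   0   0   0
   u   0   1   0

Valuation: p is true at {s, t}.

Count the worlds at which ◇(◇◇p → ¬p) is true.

1

s: no successors, so ◇(◇◇p → ¬p) fails. ✗
t: no successors, so ◇(◇◇p → ¬p) fails. ✗
u: successors {t}; ◇◇p → ¬p there: t:T. ✓
Satisfying worlds: {u}.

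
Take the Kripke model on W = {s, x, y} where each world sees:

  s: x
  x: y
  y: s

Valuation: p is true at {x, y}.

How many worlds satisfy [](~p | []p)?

2

s: successors {x}; ~p | []p there: x:T. ✓
x: successors {y}; ~p | []p there: y:F. ✗
y: successors {s}; ~p | []p there: s:T. ✓
Satisfying worlds: {s, y}.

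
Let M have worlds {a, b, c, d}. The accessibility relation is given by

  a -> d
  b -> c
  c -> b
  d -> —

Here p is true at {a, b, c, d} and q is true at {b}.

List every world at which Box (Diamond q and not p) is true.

{d}

a: successors {d}; Diamond q and not p there: d:F. ✗
b: successors {c}; Diamond q and not p there: c:F. ✗
c: successors {b}; Diamond q and not p there: b:F. ✗
d: no successors, so Box (Diamond q and not p) holds vacuously. ✓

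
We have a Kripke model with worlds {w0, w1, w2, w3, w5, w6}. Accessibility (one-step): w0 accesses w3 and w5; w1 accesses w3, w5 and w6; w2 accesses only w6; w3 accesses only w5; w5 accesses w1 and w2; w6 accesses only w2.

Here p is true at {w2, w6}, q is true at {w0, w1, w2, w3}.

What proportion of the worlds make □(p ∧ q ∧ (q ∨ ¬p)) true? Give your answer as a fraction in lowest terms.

1/6

w0: successors {w3, w5}; p ∧ q ∧ (q ∨ ¬p) there: w3:F, w5:F. ✗
w1: successors {w3, w5, w6}; p ∧ q ∧ (q ∨ ¬p) there: w3:F, w5:F, w6:F. ✗
w2: successors {w6}; p ∧ q ∧ (q ∨ ¬p) there: w6:F. ✗
w3: successors {w5}; p ∧ q ∧ (q ∨ ¬p) there: w5:F. ✗
w5: successors {w1, w2}; p ∧ q ∧ (q ∨ ¬p) there: w1:F, w2:T. ✗
w6: successors {w2}; p ∧ q ∧ (q ∨ ¬p) there: w2:T. ✓
That's 1 of 6 worlds, so 1/6.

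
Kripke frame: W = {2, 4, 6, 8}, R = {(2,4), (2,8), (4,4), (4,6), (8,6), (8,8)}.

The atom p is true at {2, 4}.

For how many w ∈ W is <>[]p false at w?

2: successors {4, 8}; []p there: 4:F, 8:F. ✗
4: successors {4, 6}; []p there: 4:F, 6:T. ✓
6: no successors, so <>[]p fails. ✗
8: successors {6, 8}; []p there: 6:T, 8:F. ✓
Satisfying worlds: {4, 8}.
So <>[]p fails at the other 2 worlds.

2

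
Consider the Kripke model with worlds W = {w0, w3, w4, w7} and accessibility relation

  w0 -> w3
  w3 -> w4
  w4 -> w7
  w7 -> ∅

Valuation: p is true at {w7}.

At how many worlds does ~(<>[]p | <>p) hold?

2

w0: <>[]p | <>p is F. ✓
w3: <>[]p | <>p is T. ✗
w4: <>[]p | <>p is T. ✗
w7: <>[]p | <>p is F. ✓
Satisfying worlds: {w0, w7}.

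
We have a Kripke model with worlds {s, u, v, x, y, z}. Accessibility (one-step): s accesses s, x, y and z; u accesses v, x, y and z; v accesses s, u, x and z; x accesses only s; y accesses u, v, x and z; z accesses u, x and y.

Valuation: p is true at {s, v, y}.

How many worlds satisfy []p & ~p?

1

s: []p is F, ~p is F. ✗
u: []p is F, ~p is T. ✗
v: []p is F, ~p is F. ✗
x: []p is T, ~p is T. ✓
y: []p is F, ~p is F. ✗
z: []p is F, ~p is T. ✗
Satisfying worlds: {x}.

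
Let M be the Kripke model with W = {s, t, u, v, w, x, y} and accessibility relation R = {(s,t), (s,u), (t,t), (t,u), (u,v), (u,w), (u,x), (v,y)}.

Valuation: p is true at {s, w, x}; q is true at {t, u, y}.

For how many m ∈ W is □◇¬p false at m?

2

s: successors {t, u}; ◇¬p there: t:T, u:T. ✓
t: successors {t, u}; ◇¬p there: t:T, u:T. ✓
u: successors {v, w, x}; ◇¬p there: v:T, w:F, x:F. ✗
v: successors {y}; ◇¬p there: y:F. ✗
w: no successors, so □◇¬p holds vacuously. ✓
x: no successors, so □◇¬p holds vacuously. ✓
y: no successors, so □◇¬p holds vacuously. ✓
Satisfying worlds: {s, t, w, x, y}.
So □◇¬p fails at the other 2 worlds.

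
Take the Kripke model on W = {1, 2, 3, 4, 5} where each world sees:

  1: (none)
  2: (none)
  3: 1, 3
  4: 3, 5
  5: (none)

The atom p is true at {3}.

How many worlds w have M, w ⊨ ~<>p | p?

4

1: ~<>p is T, p is F. ✓
2: ~<>p is T, p is F. ✓
3: ~<>p is F, p is T. ✓
4: ~<>p is F, p is F. ✗
5: ~<>p is T, p is F. ✓
Satisfying worlds: {1, 2, 3, 5}.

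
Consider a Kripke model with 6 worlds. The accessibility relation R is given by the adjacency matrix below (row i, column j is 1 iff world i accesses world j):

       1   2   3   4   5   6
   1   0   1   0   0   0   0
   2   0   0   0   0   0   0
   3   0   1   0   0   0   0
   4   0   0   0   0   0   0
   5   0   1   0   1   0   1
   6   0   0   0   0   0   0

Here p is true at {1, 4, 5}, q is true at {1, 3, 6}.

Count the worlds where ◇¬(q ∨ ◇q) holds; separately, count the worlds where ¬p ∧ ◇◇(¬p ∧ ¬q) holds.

For ◇¬(q ∨ ◇q):
1: successors {2}; ¬(q ∨ ◇q) there: 2:T. ✓
2: no successors, so ◇¬(q ∨ ◇q) fails. ✗
3: successors {2}; ¬(q ∨ ◇q) there: 2:T. ✓
4: no successors, so ◇¬(q ∨ ◇q) fails. ✗
5: successors {2, 4, 6}; ¬(q ∨ ◇q) there: 2:T, 4:T, 6:F. ✓
6: no successors, so ◇¬(q ∨ ◇q) fails. ✗
— 3 worlds.
For ¬p ∧ ◇◇(¬p ∧ ¬q):
1: ¬p is F, ◇◇(¬p ∧ ¬q) is F. ✗
2: ¬p is T, ◇◇(¬p ∧ ¬q) is F. ✗
3: ¬p is T, ◇◇(¬p ∧ ¬q) is F. ✗
4: ¬p is F, ◇◇(¬p ∧ ¬q) is F. ✗
5: ¬p is F, ◇◇(¬p ∧ ¬q) is F. ✗
6: ¬p is T, ◇◇(¬p ∧ ¬q) is F. ✗
— 0 worlds.

3 and 0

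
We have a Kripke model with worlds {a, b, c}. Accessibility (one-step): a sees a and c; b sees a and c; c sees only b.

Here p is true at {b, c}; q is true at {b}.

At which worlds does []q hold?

{c}

a: successors {a, c}; q there: a:F, c:F. ✗
b: successors {a, c}; q there: a:F, c:F. ✗
c: successors {b}; q there: b:T. ✓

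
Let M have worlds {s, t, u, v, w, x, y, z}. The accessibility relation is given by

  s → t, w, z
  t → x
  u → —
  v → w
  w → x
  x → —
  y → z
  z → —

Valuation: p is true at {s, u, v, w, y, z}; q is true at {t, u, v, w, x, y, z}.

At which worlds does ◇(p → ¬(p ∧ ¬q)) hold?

s: successors {t, w, z}; p → ¬(p ∧ ¬q) there: t:T, w:T, z:T. ✓
t: successors {x}; p → ¬(p ∧ ¬q) there: x:T. ✓
u: no successors, so ◇(p → ¬(p ∧ ¬q)) fails. ✗
v: successors {w}; p → ¬(p ∧ ¬q) there: w:T. ✓
w: successors {x}; p → ¬(p ∧ ¬q) there: x:T. ✓
x: no successors, so ◇(p → ¬(p ∧ ¬q)) fails. ✗
y: successors {z}; p → ¬(p ∧ ¬q) there: z:T. ✓
z: no successors, so ◇(p → ¬(p ∧ ¬q)) fails. ✗

{s, t, v, w, y}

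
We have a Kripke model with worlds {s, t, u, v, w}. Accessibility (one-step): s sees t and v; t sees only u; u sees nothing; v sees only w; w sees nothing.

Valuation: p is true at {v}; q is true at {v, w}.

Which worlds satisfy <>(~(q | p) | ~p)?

s: successors {t, v}; ~(q | p) | ~p there: t:T, v:F. ✓
t: successors {u}; ~(q | p) | ~p there: u:T. ✓
u: no successors, so <>(~(q | p) | ~p) fails. ✗
v: successors {w}; ~(q | p) | ~p there: w:T. ✓
w: no successors, so <>(~(q | p) | ~p) fails. ✗

{s, t, v}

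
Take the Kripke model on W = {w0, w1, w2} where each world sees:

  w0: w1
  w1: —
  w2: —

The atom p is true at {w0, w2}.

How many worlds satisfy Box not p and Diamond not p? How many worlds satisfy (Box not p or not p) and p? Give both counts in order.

For Box not p and Diamond not p:
w0: Box not p is T, Diamond not p is T. ✓
w1: Box not p is T, Diamond not p is F. ✗
w2: Box not p is T, Diamond not p is F. ✗
— 1 world.
For (Box not p or not p) and p:
w0: Box not p or not p is T, p is T. ✓
w1: Box not p or not p is T, p is F. ✗
w2: Box not p or not p is T, p is T. ✓
— 2 worlds.

1 and 2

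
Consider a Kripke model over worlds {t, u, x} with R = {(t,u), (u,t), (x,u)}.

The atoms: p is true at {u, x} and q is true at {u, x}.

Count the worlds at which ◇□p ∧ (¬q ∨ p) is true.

t: ◇□p is F, ¬q ∨ p is T. ✗
u: ◇□p is T, ¬q ∨ p is T. ✓
x: ◇□p is F, ¬q ∨ p is T. ✗
Satisfying worlds: {u}.

1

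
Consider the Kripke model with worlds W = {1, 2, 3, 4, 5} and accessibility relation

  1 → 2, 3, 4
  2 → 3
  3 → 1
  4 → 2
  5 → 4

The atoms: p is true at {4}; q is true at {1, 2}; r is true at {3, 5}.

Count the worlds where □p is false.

4

1: successors {2, 3, 4}; p there: 2:F, 3:F, 4:T. ✗
2: successors {3}; p there: 3:F. ✗
3: successors {1}; p there: 1:F. ✗
4: successors {2}; p there: 2:F. ✗
5: successors {4}; p there: 4:T. ✓
Satisfying worlds: {5}.
So □p fails at the other 4 worlds.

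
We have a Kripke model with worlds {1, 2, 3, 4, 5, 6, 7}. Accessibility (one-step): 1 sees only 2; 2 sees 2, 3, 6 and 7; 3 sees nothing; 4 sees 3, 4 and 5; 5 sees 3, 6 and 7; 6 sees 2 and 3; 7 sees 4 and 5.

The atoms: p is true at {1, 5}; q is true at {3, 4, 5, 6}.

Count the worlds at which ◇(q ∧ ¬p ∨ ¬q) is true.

1: successors {2}; q ∧ ¬p ∨ ¬q there: 2:T. ✓
2: successors {2, 3, 6, 7}; q ∧ ¬p ∨ ¬q there: 2:T, 3:T, 6:T, 7:T. ✓
3: no successors, so ◇(q ∧ ¬p ∨ ¬q) fails. ✗
4: successors {3, 4, 5}; q ∧ ¬p ∨ ¬q there: 3:T, 4:T, 5:F. ✓
5: successors {3, 6, 7}; q ∧ ¬p ∨ ¬q there: 3:T, 6:T, 7:T. ✓
6: successors {2, 3}; q ∧ ¬p ∨ ¬q there: 2:T, 3:T. ✓
7: successors {4, 5}; q ∧ ¬p ∨ ¬q there: 4:T, 5:F. ✓
Satisfying worlds: {1, 2, 4, 5, 6, 7}.

6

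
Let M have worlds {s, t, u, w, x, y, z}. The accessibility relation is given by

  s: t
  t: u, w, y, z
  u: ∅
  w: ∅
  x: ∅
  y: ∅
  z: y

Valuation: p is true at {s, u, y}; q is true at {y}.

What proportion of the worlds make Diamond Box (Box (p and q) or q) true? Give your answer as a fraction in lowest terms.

3/7

s: successors {t}; Box (Box (p and q) or q) there: t:T. ✓
t: successors {u, w, y, z}; Box (Box (p and q) or q) there: u:T, w:T, y:T, z:T. ✓
u: no successors, so Diamond Box (Box (p and q) or q) fails. ✗
w: no successors, so Diamond Box (Box (p and q) or q) fails. ✗
x: no successors, so Diamond Box (Box (p and q) or q) fails. ✗
y: no successors, so Diamond Box (Box (p and q) or q) fails. ✗
z: successors {y}; Box (Box (p and q) or q) there: y:T. ✓
That's 3 of 7 worlds, so 3/7.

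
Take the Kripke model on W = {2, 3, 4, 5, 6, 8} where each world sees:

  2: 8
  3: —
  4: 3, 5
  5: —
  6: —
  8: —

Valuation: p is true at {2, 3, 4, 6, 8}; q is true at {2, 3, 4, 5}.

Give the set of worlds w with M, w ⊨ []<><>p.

2: successors {8}; <><>p there: 8:F. ✗
3: no successors, so []<><>p holds vacuously. ✓
4: successors {3, 5}; <><>p there: 3:F, 5:F. ✗
5: no successors, so []<><>p holds vacuously. ✓
6: no successors, so []<><>p holds vacuously. ✓
8: no successors, so []<><>p holds vacuously. ✓

{3, 5, 6, 8}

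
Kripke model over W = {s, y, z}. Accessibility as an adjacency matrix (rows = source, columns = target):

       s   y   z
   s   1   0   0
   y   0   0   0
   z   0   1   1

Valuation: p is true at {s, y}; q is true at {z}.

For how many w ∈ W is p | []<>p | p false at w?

s: p is T, []<>p | p is T. ✓
y: p is T, []<>p | p is T. ✓
z: p is F, []<>p | p is F. ✗
Satisfying worlds: {s, y}.
So p | []<>p | p fails at the other 1 world.

1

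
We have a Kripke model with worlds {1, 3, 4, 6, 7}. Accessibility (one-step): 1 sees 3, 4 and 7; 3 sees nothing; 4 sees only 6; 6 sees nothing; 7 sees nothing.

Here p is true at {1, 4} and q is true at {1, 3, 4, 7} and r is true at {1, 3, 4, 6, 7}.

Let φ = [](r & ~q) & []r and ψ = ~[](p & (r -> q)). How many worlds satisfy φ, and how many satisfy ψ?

4 and 2

For [](r & ~q) & []r:
1: [](r & ~q) is F, []r is T. ✗
3: [](r & ~q) is T, []r is T. ✓
4: [](r & ~q) is T, []r is T. ✓
6: [](r & ~q) is T, []r is T. ✓
7: [](r & ~q) is T, []r is T. ✓
— 4 worlds.
For ~[](p & (r -> q)):
1: [](p & (r -> q)) is F. ✓
3: [](p & (r -> q)) is T. ✗
4: [](p & (r -> q)) is F. ✓
6: [](p & (r -> q)) is T. ✗
7: [](p & (r -> q)) is T. ✗
— 2 worlds.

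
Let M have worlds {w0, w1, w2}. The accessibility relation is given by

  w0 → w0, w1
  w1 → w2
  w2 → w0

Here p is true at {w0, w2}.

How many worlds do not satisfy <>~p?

2

w0: successors {w0, w1}; ~p there: w0:F, w1:T. ✓
w1: successors {w2}; ~p there: w2:F. ✗
w2: successors {w0}; ~p there: w0:F. ✗
Satisfying worlds: {w0}.
So <>~p fails at the other 2 worlds.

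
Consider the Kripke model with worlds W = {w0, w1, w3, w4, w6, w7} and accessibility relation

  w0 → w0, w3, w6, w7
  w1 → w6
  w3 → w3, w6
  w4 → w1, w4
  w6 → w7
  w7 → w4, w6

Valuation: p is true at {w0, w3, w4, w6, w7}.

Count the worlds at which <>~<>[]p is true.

w0: successors {w0, w3, w6, w7}; ~<>[]p there: w0:F, w3:F, w6:F, w7:F. ✗
w1: successors {w6}; ~<>[]p there: w6:F. ✗
w3: successors {w3, w6}; ~<>[]p there: w3:F, w6:F. ✗
w4: successors {w1, w4}; ~<>[]p there: w1:F, w4:F. ✗
w6: successors {w7}; ~<>[]p there: w7:F. ✗
w7: successors {w4, w6}; ~<>[]p there: w4:F, w6:F. ✗
Satisfying worlds: ∅.

0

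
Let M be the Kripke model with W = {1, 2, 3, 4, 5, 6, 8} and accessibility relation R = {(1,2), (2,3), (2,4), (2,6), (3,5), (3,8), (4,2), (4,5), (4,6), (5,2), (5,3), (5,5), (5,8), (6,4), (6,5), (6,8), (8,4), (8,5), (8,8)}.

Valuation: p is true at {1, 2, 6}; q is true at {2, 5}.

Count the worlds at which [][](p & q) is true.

0

1: successors {2}; [](p & q) there: 2:F. ✗
2: successors {3, 4, 6}; [](p & q) there: 3:F, 4:F, 6:F. ✗
3: successors {5, 8}; [](p & q) there: 5:F, 8:F. ✗
4: successors {2, 5, 6}; [](p & q) there: 2:F, 5:F, 6:F. ✗
5: successors {2, 3, 5, 8}; [](p & q) there: 2:F, 3:F, 5:F, 8:F. ✗
6: successors {4, 5, 8}; [](p & q) there: 4:F, 5:F, 8:F. ✗
8: successors {4, 5, 8}; [](p & q) there: 4:F, 5:F, 8:F. ✗
Satisfying worlds: ∅.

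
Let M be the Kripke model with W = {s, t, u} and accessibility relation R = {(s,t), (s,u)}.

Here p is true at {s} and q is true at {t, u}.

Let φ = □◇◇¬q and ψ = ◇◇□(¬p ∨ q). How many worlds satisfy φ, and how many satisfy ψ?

2 and 0

For □◇◇¬q:
s: successors {t, u}; ◇◇¬q there: t:F, u:F. ✗
t: no successors, so □◇◇¬q holds vacuously. ✓
u: no successors, so □◇◇¬q holds vacuously. ✓
— 2 worlds.
For ◇◇□(¬p ∨ q):
s: successors {t, u}; ◇□(¬p ∨ q) there: t:F, u:F. ✗
t: no successors, so ◇◇□(¬p ∨ q) fails. ✗
u: no successors, so ◇◇□(¬p ∨ q) fails. ✗
— 0 worlds.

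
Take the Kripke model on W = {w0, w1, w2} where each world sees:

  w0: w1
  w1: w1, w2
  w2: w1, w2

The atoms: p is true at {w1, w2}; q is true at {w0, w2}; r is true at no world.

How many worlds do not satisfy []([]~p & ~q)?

3

w0: successors {w1}; []~p & ~q there: w1:F. ✗
w1: successors {w1, w2}; []~p & ~q there: w1:F, w2:F. ✗
w2: successors {w1, w2}; []~p & ~q there: w1:F, w2:F. ✗
Satisfying worlds: ∅.
So []([]~p & ~q) fails at the other 3 worlds.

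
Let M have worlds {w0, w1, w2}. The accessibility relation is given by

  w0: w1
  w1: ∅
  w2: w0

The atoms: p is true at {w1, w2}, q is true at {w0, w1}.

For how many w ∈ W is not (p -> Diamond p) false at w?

1

w0: p -> Diamond p is T. ✗
w1: p -> Diamond p is F. ✓
w2: p -> Diamond p is F. ✓
Satisfying worlds: {w1, w2}.
So not (p -> Diamond p) fails at the other 1 world.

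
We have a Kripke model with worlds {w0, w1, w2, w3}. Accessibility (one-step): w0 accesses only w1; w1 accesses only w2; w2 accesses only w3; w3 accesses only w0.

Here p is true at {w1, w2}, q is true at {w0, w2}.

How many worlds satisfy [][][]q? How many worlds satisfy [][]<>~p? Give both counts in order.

For [][][]q:
w0: successors {w1}; [][]q there: w1:F. ✗
w1: successors {w2}; [][]q there: w2:T. ✓
w2: successors {w3}; [][]q there: w3:F. ✗
w3: successors {w0}; [][]q there: w0:T. ✓
— 2 worlds.
For [][]<>~p:
w0: successors {w1}; []<>~p there: w1:T. ✓
w1: successors {w2}; []<>~p there: w2:T. ✓
w2: successors {w3}; []<>~p there: w3:F. ✗
w3: successors {w0}; []<>~p there: w0:F. ✗
— 2 worlds.

2 and 2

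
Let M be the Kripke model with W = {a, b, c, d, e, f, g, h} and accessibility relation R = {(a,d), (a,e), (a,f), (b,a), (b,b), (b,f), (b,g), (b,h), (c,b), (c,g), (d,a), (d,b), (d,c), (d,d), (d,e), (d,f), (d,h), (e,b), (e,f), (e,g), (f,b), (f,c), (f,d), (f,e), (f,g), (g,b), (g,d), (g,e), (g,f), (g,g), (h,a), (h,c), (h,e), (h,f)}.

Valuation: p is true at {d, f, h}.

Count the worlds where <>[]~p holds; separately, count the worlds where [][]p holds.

3 and 0

For <>[]~p:
a: successors {d, e, f}; []~p there: d:F, e:F, f:F. ✗
b: successors {a, b, f, g, h}; []~p there: a:F, b:F, f:F, g:F, h:F. ✗
c: successors {b, g}; []~p there: b:F, g:F. ✗
d: successors {a, b, c, d, e, f, h}; []~p there: a:F, b:F, c:T, d:F, e:F, f:F, h:F. ✓
e: successors {b, f, g}; []~p there: b:F, f:F, g:F. ✗
f: successors {b, c, d, e, g}; []~p there: b:F, c:T, d:F, e:F, g:F. ✓
g: successors {b, d, e, f, g}; []~p there: b:F, d:F, e:F, f:F, g:F. ✗
h: successors {a, c, e, f}; []~p there: a:F, c:T, e:F, f:F. ✓
— 3 worlds.
For [][]p:
a: successors {d, e, f}; []p there: d:F, e:F, f:F. ✗
b: successors {a, b, f, g, h}; []p there: a:F, b:F, f:F, g:F, h:F. ✗
c: successors {b, g}; []p there: b:F, g:F. ✗
d: successors {a, b, c, d, e, f, h}; []p there: a:F, b:F, c:F, d:F, e:F, f:F, h:F. ✗
e: successors {b, f, g}; []p there: b:F, f:F, g:F. ✗
f: successors {b, c, d, e, g}; []p there: b:F, c:F, d:F, e:F, g:F. ✗
g: successors {b, d, e, f, g}; []p there: b:F, d:F, e:F, f:F, g:F. ✗
h: successors {a, c, e, f}; []p there: a:F, c:F, e:F, f:F. ✗
— 0 worlds.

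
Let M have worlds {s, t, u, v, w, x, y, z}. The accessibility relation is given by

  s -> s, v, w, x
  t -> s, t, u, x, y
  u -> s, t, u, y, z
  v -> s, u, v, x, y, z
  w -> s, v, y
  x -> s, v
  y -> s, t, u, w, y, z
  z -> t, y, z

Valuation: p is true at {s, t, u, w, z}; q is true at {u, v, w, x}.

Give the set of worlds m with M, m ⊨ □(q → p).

{u, y, z}

s: successors {s, v, w, x}; q → p there: s:T, v:F, w:T, x:F. ✗
t: successors {s, t, u, x, y}; q → p there: s:T, t:T, u:T, x:F, y:T. ✗
u: successors {s, t, u, y, z}; q → p there: s:T, t:T, u:T, y:T, z:T. ✓
v: successors {s, u, v, x, y, z}; q → p there: s:T, u:T, v:F, x:F, y:T, z:T. ✗
w: successors {s, v, y}; q → p there: s:T, v:F, y:T. ✗
x: successors {s, v}; q → p there: s:T, v:F. ✗
y: successors {s, t, u, w, y, z}; q → p there: s:T, t:T, u:T, w:T, y:T, z:T. ✓
z: successors {t, y, z}; q → p there: t:T, y:T, z:T. ✓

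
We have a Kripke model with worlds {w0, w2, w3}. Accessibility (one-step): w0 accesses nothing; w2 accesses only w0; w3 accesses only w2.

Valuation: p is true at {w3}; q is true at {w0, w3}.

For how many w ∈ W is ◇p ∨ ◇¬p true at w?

2

w0: ◇p is F, ◇¬p is F. ✗
w2: ◇p is F, ◇¬p is T. ✓
w3: ◇p is F, ◇¬p is T. ✓
Satisfying worlds: {w2, w3}.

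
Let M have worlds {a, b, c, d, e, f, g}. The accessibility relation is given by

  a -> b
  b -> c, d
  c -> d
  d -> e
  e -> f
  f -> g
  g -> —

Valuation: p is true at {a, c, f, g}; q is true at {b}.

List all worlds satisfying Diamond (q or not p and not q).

a: successors {b}; q or not p and not q there: b:T. ✓
b: successors {c, d}; q or not p and not q there: c:F, d:T. ✓
c: successors {d}; q or not p and not q there: d:T. ✓
d: successors {e}; q or not p and not q there: e:T. ✓
e: successors {f}; q or not p and not q there: f:F. ✗
f: successors {g}; q or not p and not q there: g:F. ✗
g: no successors, so Diamond (q or not p and not q) fails. ✗

{a, b, c, d}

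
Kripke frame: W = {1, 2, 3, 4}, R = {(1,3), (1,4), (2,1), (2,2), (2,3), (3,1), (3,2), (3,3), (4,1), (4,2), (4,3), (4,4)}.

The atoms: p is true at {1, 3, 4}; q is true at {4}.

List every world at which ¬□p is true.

1: □p is T. ✗
2: □p is F. ✓
3: □p is F. ✓
4: □p is F. ✓

{2, 3, 4}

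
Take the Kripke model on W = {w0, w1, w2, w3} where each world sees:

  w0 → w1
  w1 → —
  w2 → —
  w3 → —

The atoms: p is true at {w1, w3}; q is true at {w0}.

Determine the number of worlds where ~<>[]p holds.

w0: <>[]p is T. ✗
w1: <>[]p is F. ✓
w2: <>[]p is F. ✓
w3: <>[]p is F. ✓
Satisfying worlds: {w1, w2, w3}.

3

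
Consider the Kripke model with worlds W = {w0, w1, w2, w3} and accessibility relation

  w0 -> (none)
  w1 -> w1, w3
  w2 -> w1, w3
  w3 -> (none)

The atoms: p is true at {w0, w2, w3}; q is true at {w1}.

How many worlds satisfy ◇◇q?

2

w0: no successors, so ◇◇q fails. ✗
w1: successors {w1, w3}; ◇q there: w1:T, w3:F. ✓
w2: successors {w1, w3}; ◇q there: w1:T, w3:F. ✓
w3: no successors, so ◇◇q fails. ✗
Satisfying worlds: {w1, w2}.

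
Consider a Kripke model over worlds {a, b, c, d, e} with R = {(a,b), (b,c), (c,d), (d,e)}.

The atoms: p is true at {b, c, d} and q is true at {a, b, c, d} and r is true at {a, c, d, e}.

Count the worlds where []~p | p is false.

a: []~p is F, p is F. ✗
b: []~p is F, p is T. ✓
c: []~p is F, p is T. ✓
d: []~p is T, p is T. ✓
e: []~p is T, p is F. ✓
Satisfying worlds: {b, c, d, e}.
So []~p | p fails at the other 1 world.

1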